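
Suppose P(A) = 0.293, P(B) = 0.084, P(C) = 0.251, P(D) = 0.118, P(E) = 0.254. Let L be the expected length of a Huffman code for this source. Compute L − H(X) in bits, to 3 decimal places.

Entropy H = −Σ p log₂ p ≈ 2.1856 bits.
Huffman merges: 21/250+59/500→101/500; 101/500+251/1000→453/1000; 127/500+293/1000→547/1000; 453/1000+547/1000→1. L = 1101/500 ≈ 2.2020.
L − H = 2.2020 − 2.1856 = 0.016 bits.

0.016 bits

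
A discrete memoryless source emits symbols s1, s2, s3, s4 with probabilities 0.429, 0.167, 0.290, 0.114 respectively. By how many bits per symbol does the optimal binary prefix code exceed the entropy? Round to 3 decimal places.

0.022 bits

Entropy H = −Σ p log₂ p ≈ 1.8300 bits.
Huffman merges: 57/500+167/1000→281/1000; 281/1000+29/100→571/1000; 429/1000+571/1000→1. L = 463/250 ≈ 1.8520.
L − H = 1.8520 − 1.8300 = 0.022 bits.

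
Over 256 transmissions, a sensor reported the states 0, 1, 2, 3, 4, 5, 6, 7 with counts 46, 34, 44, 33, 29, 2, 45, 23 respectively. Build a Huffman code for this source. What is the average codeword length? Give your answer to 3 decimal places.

2.918 bits/symbol

Probabilities are the counts divided by 256.
Repeatedly combine the two least-probable nodes; the expected code length is the sum of the merged weights.
merge 1/128 + 23/256 → 25/256
merge 25/256 + 29/256 → 27/128
merge 33/256 + 17/128 → 67/256
merge 11/64 + 45/256 → 89/256
merge 23/128 + 27/128 → 25/64
merge 67/256 + 89/256 → 39/64
merge 25/64 + 39/64 → 1
L = 25/256 + 27/128 + 67/256 + 89/256 + 25/64 + 39/64 + 1 = 747/256 ≈ 2.918 bits/symbol.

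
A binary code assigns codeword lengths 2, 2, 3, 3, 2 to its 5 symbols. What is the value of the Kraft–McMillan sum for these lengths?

1

With common denominator 2^3 = 8: Σ 2^(−ℓᵢ) = 2/8 + 2/8 + 1/8 + 1/8 + 2/8 = 8/8 = 1.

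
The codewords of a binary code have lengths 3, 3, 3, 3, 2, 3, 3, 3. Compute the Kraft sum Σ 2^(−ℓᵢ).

With common denominator 2^3 = 8: Σ 2^(−ℓᵢ) = 1/8 + 1/8 + 1/8 + 1/8 + 2/8 + 1/8 + 1/8 + 1/8 = 9/8 = 1.125.

1.125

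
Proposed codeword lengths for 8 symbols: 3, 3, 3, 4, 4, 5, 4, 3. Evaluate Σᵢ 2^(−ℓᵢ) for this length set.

0.71875

With common denominator 2^5 = 32: Σ 2^(−ℓᵢ) = 4/32 + 4/32 + 4/32 + 2/32 + 2/32 + 1/32 + 2/32 + 4/32 = 23/32 = 0.71875.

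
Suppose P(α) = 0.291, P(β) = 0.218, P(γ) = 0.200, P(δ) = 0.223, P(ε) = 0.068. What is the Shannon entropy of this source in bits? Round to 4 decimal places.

H = −Σ pᵢ log₂ pᵢ.
−0.291·log₂(0.291) = 0.5182
−0.218·log₂(0.218) = 0.4791
−0.200·log₂(0.200) = 0.4644
−0.223·log₂(0.223) = 0.4828
−0.068·log₂(0.068) = 0.2637
Sum ≈ 2.2082 → 2.2082 bits.

2.2082 bits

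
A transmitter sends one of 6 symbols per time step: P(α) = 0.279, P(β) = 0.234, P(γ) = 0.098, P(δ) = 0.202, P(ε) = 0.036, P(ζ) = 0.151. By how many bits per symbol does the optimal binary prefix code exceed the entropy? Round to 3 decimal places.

0.036 bits

Entropy H = −Σ p log₂ p ≈ 2.3832 bits.
Huffman merges: 9/250+49/500→67/500; 67/500+151/1000→57/200; 101/500+117/500→109/250; 279/1000+57/200→141/250; 109/250+141/250→1. L = 2419/1000 ≈ 2.4190.
L − H = 2.4190 − 2.3832 = 0.036 bits.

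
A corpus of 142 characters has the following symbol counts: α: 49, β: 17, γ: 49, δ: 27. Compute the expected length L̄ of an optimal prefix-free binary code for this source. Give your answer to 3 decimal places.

Probabilities are the counts divided by 142.
Repeatedly combine the two least-probable nodes; the expected code length is the sum of the merged weights.
merge 17/142 + 27/142 → 22/71
merge 22/71 + 49/142 → 93/142
merge 49/142 + 93/142 → 1
L = 22/71 + 93/142 + 1 = 279/142 ≈ 1.965 bits/symbol.

1.965 bits/symbol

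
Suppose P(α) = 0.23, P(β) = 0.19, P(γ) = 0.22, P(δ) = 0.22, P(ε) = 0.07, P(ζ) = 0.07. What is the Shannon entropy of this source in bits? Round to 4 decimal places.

2.4412 bits

H = −Σ pᵢ log₂ pᵢ.
−0.23·log₂(0.23) = 0.4877
−0.19·log₂(0.19) = 0.4552
−0.22·log₂(0.22) = 0.4806
−0.22·log₂(0.22) = 0.4806
−0.07·log₂(0.07) = 0.2686
−0.07·log₂(0.07) = 0.2686
Sum ≈ 2.4412 → 2.4412 bits.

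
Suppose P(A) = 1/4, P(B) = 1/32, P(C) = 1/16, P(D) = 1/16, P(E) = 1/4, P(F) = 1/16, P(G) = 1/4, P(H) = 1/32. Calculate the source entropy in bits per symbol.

2.5625 bits

Each probability is a power of 1/2, so log₂(1/p) is an integer.
H = Σ p·log₂(1/p) = 1/4·2 + 1/32·5 + 1/16·4 + 1/16·4 + 1/4·2 + 1/16·4 + 1/4·2 + 1/32·5 = 2.5625 bits.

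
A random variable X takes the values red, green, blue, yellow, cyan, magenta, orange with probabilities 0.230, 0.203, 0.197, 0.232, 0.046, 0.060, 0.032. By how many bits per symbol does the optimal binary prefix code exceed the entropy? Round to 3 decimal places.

Entropy H = −Σ p log₂ p ≈ 2.5122 bits.
Huffman merges: 4/125+23/500→39/500; 3/50+39/500→69/500; 69/500+197/1000→67/200; 203/1000+23/100→433/1000; 29/125+67/200→567/1000; 433/1000+567/1000→1. L = 2551/1000 ≈ 2.5510.
L − H = 2.5510 − 2.5122 = 0.039 bits.

0.039 bits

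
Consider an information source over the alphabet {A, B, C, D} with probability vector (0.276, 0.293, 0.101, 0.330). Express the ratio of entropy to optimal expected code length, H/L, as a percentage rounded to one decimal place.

Entropy H = −Σ p log₂ p ≈ 1.8934 bits.
Huffman merges: 101/1000+69/250→377/1000; 293/1000+33/100→623/1000; 377/1000+623/1000→1. L = 2 ≈ 2.0000.
Efficiency = H/L = 1.8934/2.0000 = 94.7%.

94.7%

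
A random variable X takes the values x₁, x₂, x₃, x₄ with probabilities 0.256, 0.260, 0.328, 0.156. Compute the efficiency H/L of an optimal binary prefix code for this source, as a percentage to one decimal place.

Entropy H = −Σ p log₂ p ≈ 1.9542 bits.
Huffman merges: 39/250+32/125→103/250; 13/50+41/125→147/250; 103/250+147/250→1. L = 2 ≈ 2.0000.
Efficiency = H/L = 1.9542/2.0000 = 97.7%.

97.7%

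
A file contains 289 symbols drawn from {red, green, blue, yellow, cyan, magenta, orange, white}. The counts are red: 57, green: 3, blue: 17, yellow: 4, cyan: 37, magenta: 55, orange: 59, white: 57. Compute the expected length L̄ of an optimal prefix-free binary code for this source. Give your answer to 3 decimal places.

2.706 bits/symbol

Probabilities are the counts divided by 289.
Repeatedly combine the two least-probable nodes; the expected code length is the sum of the merged weights.
merge 3/289 + 4/289 → 7/289
merge 7/289 + 1/17 → 24/289
merge 24/289 + 37/289 → 61/289
merge 55/289 + 57/289 → 112/289
merge 57/289 + 59/289 → 116/289
merge 61/289 + 112/289 → 173/289
merge 116/289 + 173/289 → 1
L = 7/289 + 24/289 + 61/289 + 112/289 + 116/289 + 173/289 + 1 = 46/17 ≈ 2.706 bits/symbol.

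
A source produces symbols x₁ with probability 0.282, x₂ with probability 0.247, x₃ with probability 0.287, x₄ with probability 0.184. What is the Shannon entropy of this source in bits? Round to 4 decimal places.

1.9795 bits

H = −Σ pᵢ log₂ pᵢ.
−0.282·log₂(0.282) = 0.5150
−0.247·log₂(0.247) = 0.4983
−0.287·log₂(0.287) = 0.5169
−0.184·log₂(0.184) = 0.4494
Sum ≈ 1.9795 → 1.9795 bits.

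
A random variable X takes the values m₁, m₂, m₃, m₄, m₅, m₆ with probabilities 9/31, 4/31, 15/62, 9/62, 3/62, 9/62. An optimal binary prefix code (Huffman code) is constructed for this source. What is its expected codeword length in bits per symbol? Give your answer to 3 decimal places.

Repeatedly combine the two least-probable nodes; the expected code length is the sum of the merged weights.
merge 3/62 + 4/31 → 11/62
merge 9/62 + 9/62 → 9/31
merge 11/62 + 15/62 → 13/31
merge 9/31 + 9/31 → 18/31
merge 13/31 + 18/31 → 1
L = 11/62 + 9/31 + 13/31 + 18/31 + 1 = 153/62 ≈ 2.468 bits/symbol.

2.468 bits/symbol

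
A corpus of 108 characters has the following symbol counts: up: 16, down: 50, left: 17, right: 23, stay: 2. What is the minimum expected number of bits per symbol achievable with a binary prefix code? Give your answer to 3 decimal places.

Probabilities are the counts divided by 108.
Repeatedly combine the two least-probable nodes; the expected code length is the sum of the merged weights.
merge 1/54 + 4/27 → 1/6
merge 17/108 + 1/6 → 35/108
merge 23/108 + 35/108 → 29/54
merge 25/54 + 29/54 → 1
L = 1/6 + 35/108 + 29/54 + 1 = 73/36 ≈ 2.028 bits/symbol.

2.028 bits/symbol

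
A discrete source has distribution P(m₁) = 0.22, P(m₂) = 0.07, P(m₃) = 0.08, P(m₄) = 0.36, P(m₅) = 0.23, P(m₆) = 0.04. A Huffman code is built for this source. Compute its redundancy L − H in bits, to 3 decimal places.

Entropy H = −Σ p log₂ p ≈ 2.2447 bits.
Huffman merges: 1/25+7/100→11/100; 2/25+11/100→19/100; 19/100+11/50→41/100; 23/100+9/25→59/100; 41/100+59/100→1. L = 23/10 ≈ 2.3000.
L − H = 2.3000 − 2.2447 = 0.055 bits.

0.055 bits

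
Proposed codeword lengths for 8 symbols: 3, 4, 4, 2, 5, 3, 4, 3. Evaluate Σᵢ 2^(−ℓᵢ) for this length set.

With common denominator 2^5 = 32: Σ 2^(−ℓᵢ) = 4/32 + 2/32 + 2/32 + 8/32 + 1/32 + 4/32 + 2/32 + 4/32 = 27/32 = 0.84375.

0.84375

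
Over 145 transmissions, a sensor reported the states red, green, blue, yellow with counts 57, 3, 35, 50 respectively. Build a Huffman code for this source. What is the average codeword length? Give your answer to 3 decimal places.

Probabilities are the counts divided by 145.
Repeatedly combine the two least-probable nodes; the expected code length is the sum of the merged weights.
merge 3/145 + 7/29 → 38/145
merge 38/145 + 10/29 → 88/145
merge 57/145 + 88/145 → 1
L = 38/145 + 88/145 + 1 = 271/145 ≈ 1.869 bits/symbol.

1.869 bits/symbol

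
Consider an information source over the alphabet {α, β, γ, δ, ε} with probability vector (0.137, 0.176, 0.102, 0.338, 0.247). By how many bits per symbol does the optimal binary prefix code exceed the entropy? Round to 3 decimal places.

Entropy H = −Σ p log₂ p ≈ 2.1972 bits.
Huffman merges: 51/500+137/1000→239/1000; 22/125+239/1000→83/200; 247/1000+169/500→117/200; 83/200+117/200→1. L = 2239/1000 ≈ 2.2390.
L − H = 2.2390 − 2.1972 = 0.042 bits.

0.042 bits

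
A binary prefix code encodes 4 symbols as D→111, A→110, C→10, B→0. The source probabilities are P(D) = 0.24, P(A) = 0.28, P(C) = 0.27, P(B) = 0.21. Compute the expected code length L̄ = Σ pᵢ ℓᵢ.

L̄ = Σ pᵢ·ℓᵢ = 0.24·3 + 0.28·3 + 0.27·2 + 0.21·1 = 2.31 bits/symbol.

2.31 bits/symbol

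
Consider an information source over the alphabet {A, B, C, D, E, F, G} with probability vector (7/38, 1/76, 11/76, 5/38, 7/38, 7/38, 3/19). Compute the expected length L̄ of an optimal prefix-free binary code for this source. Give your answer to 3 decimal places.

2.776 bits/symbol

Repeatedly combine the two least-probable nodes; the expected code length is the sum of the merged weights.
merge 1/76 + 5/38 → 11/76
merge 11/76 + 11/76 → 11/38
merge 3/19 + 7/38 → 13/38
merge 7/38 + 7/38 → 7/19
merge 11/38 + 13/38 → 12/19
merge 7/19 + 12/19 → 1
L = 11/76 + 11/38 + 13/38 + 7/19 + 12/19 + 1 = 211/76 ≈ 2.776 bits/symbol.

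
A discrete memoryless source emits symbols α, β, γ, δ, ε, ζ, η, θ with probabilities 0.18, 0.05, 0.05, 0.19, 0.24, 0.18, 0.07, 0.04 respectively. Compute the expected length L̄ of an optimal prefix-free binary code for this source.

2.78 bits/symbol

Repeatedly combine the two least-probable nodes; the expected code length is the sum of the merged weights.
merge 1/25 + 1/20 → 9/100
merge 1/20 + 7/100 → 3/25
merge 9/100 + 3/25 → 21/100
merge 9/50 + 9/50 → 9/25
merge 19/100 + 21/100 → 2/5
merge 6/25 + 9/25 → 3/5
merge 2/5 + 3/5 → 1
L = 9/100 + 3/25 + 21/100 + 9/25 + 2/5 + 3/5 + 1 = 139/50 = 2.78 bits/symbol.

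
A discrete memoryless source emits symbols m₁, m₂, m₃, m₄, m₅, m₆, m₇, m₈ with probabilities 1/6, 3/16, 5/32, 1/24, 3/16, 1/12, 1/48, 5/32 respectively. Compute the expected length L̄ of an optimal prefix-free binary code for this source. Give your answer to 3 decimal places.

2.833 bits/symbol

Repeatedly combine the two least-probable nodes; the expected code length is the sum of the merged weights.
merge 1/48 + 1/24 → 1/16
merge 1/16 + 1/12 → 7/48
merge 7/48 + 5/32 → 29/96
merge 5/32 + 1/6 → 31/96
merge 3/16 + 3/16 → 3/8
merge 29/96 + 31/96 → 5/8
merge 3/8 + 5/8 → 1
L = 1/16 + 7/48 + 29/96 + 31/96 + 3/8 + 5/8 + 1 = 17/6 ≈ 2.833 bits/symbol.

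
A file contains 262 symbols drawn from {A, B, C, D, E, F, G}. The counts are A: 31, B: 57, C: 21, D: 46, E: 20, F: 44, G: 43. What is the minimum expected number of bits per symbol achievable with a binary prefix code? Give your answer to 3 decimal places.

2.763 bits/symbol

Probabilities are the counts divided by 262.
Repeatedly combine the two least-probable nodes; the expected code length is the sum of the merged weights.
merge 10/131 + 21/262 → 41/262
merge 31/262 + 41/262 → 36/131
merge 43/262 + 22/131 → 87/262
merge 23/131 + 57/262 → 103/262
merge 36/131 + 87/262 → 159/262
merge 103/262 + 159/262 → 1
L = 41/262 + 36/131 + 87/262 + 103/262 + 159/262 + 1 = 362/131 ≈ 2.763 bits/symbol.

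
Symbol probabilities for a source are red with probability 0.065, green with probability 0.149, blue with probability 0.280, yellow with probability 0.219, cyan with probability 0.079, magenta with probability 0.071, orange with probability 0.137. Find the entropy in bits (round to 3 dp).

2.613 bits

H = −Σ pᵢ log₂ pᵢ.
−0.065·log₂(0.065) = 0.2563
−0.149·log₂(0.149) = 0.4092
−0.280·log₂(0.280) = 0.5142
−0.219·log₂(0.219) = 0.4798
−0.079·log₂(0.079) = 0.2893
−0.071·log₂(0.071) = 0.2709
−0.137·log₂(0.137) = 0.3929
Sum ≈ 2.6127 → 2.613 bits.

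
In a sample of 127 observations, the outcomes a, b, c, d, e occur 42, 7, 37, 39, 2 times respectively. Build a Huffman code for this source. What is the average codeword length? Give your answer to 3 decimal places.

2.071 bits/symbol

Probabilities are the counts divided by 127.
Repeatedly combine the two least-probable nodes; the expected code length is the sum of the merged weights.
merge 2/127 + 7/127 → 9/127
merge 9/127 + 37/127 → 46/127
merge 39/127 + 42/127 → 81/127
merge 46/127 + 81/127 → 1
L = 9/127 + 46/127 + 81/127 + 1 = 263/127 ≈ 2.071 bits/symbol.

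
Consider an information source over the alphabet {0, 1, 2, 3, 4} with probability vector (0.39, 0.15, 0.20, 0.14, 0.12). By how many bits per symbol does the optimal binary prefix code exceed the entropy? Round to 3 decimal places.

Entropy H = −Σ p log₂ p ≈ 2.1689 bits.
Huffman merges: 3/25+7/50→13/50; 3/20+1/5→7/20; 13/50+7/20→61/100; 39/100+61/100→1. L = 111/50 ≈ 2.2200.
L − H = 2.2200 − 2.1689 = 0.051 bits.

0.051 bits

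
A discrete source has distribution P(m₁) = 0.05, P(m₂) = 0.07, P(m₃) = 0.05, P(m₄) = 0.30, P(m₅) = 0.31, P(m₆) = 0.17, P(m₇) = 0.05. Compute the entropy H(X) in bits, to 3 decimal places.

H = −Σ pᵢ log₂ pᵢ.
−0.05·log₂(0.05) = 0.2161
−0.07·log₂(0.07) = 0.2686
−0.05·log₂(0.05) = 0.2161
−0.30·log₂(0.30) = 0.5211
−0.31·log₂(0.31) = 0.5238
−0.17·log₂(0.17) = 0.4346
−0.05·log₂(0.05) = 0.2161
Sum ≈ 2.3963 → 2.396 bits.

2.396 bits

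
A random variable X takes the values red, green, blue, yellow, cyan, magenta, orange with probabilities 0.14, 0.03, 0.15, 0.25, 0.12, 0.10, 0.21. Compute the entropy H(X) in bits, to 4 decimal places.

H = −Σ pᵢ log₂ pᵢ.
−0.14·log₂(0.14) = 0.3971
−0.03·log₂(0.03) = 0.1518
−0.15·log₂(0.15) = 0.4105
−0.25·log₂(0.25) = 0.5000
−0.12·log₂(0.12) = 0.3671
−0.10·log₂(0.10) = 0.3322
−0.21·log₂(0.21) = 0.4728
Sum ≈ 2.6315 → 2.6315 bits.

2.6315 bits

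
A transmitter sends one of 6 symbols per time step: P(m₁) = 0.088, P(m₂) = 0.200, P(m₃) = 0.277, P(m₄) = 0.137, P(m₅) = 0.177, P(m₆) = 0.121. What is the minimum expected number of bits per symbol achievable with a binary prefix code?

2.523 bits/symbol

Repeatedly combine the two least-probable nodes; the expected code length is the sum of the merged weights.
merge 11/125 + 121/1000 → 209/1000
merge 137/1000 + 177/1000 → 157/500
merge 1/5 + 209/1000 → 409/1000
merge 277/1000 + 157/500 → 591/1000
merge 409/1000 + 591/1000 → 1
L = 209/1000 + 157/500 + 409/1000 + 591/1000 + 1 = 2523/1000 = 2.523 bits/symbol.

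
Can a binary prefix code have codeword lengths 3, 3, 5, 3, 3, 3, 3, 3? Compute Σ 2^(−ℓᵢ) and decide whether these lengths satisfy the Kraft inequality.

0.90625; yes

With common denominator 2^5 = 32: Σ 2^(−ℓᵢ) = 4/32 + 4/32 + 1/32 + 4/32 + 4/32 + 4/32 + 4/32 + 4/32 = 29/32 = 0.90625.
Kraft's inequality requires Σ ≤ 1; here Σ = 0.90625 ≤ 1, so such a prefix code exists.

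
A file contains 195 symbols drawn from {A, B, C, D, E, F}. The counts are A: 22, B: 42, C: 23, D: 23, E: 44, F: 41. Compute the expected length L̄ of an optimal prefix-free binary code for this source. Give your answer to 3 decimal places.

2.559 bits/symbol

Probabilities are the counts divided by 195.
Repeatedly combine the two least-probable nodes; the expected code length is the sum of the merged weights.
merge 22/195 + 23/195 → 3/13
merge 23/195 + 41/195 → 64/195
merge 14/65 + 44/195 → 86/195
merge 3/13 + 64/195 → 109/195
merge 86/195 + 109/195 → 1
L = 3/13 + 64/195 + 86/195 + 109/195 + 1 = 499/195 ≈ 2.559 bits/symbol.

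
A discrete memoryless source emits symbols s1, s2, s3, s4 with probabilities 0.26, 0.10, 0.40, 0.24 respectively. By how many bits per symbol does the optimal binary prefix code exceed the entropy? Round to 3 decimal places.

Entropy H = −Σ p log₂ p ≈ 1.8604 bits.
Huffman merges: 1/10+6/25→17/50; 13/50+17/50→3/5; 2/5+3/5→1. L = 97/50 ≈ 1.9400.
L − H = 1.9400 − 1.8604 = 0.080 bits.

0.080 bits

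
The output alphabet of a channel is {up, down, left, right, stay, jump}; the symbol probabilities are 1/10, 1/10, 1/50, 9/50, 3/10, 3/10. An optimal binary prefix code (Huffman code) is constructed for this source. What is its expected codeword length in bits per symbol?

Repeatedly combine the two least-probable nodes; the expected code length is the sum of the merged weights.
merge 1/50 + 1/10 → 3/25
merge 1/10 + 3/25 → 11/50
merge 9/50 + 11/50 → 2/5
merge 3/10 + 3/10 → 3/5
merge 2/5 + 3/5 → 1
L = 3/25 + 11/50 + 2/5 + 3/5 + 1 = 117/50 = 2.34 bits/symbol.

2.34 bits/symbol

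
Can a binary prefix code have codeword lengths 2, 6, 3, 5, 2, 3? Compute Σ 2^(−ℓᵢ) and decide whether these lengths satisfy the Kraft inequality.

0.796875; yes

With common denominator 2^6 = 64: Σ 2^(−ℓᵢ) = 16/64 + 1/64 + 8/64 + 2/64 + 16/64 + 8/64 = 51/64 = 0.796875.
Kraft's inequality requires Σ ≤ 1; here Σ = 0.796875 ≤ 1, so such a prefix code exists.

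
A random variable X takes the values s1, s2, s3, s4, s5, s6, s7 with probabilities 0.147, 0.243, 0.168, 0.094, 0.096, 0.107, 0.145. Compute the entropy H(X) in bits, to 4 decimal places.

H = −Σ pᵢ log₂ pᵢ.
−0.147·log₂(0.147) = 0.4066
−0.243·log₂(0.243) = 0.4960
−0.168·log₂(0.168) = 0.4323
−0.094·log₂(0.094) = 0.3207
−0.096·log₂(0.096) = 0.3246
−0.107·log₂(0.107) = 0.3450
−0.145·log₂(0.145) = 0.4040
Sum ≈ 2.7291 → 2.7291 bits.

2.7291 bits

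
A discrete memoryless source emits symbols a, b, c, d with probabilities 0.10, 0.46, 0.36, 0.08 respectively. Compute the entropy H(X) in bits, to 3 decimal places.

1.670 bits

H = −Σ pᵢ log₂ pᵢ.
−0.10·log₂(0.10) = 0.3322
−0.46·log₂(0.46) = 0.5153
−0.36·log₂(0.36) = 0.5306
−0.08·log₂(0.08) = 0.2915
Sum ≈ 1.6697 → 1.670 bits.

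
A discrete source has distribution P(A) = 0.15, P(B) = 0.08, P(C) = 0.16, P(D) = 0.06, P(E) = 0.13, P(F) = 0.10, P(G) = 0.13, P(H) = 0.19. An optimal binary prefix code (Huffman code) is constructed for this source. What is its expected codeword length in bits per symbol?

2.95 bits/symbol

Repeatedly combine the two least-probable nodes; the expected code length is the sum of the merged weights.
merge 3/50 + 2/25 → 7/50
merge 1/10 + 13/100 → 23/100
merge 13/100 + 7/50 → 27/100
merge 3/20 + 4/25 → 31/100
merge 19/100 + 23/100 → 21/50
merge 27/100 + 31/100 → 29/50
merge 21/50 + 29/50 → 1
L = 7/50 + 23/100 + 27/100 + 31/100 + 21/50 + 29/50 + 1 = 59/20 = 2.95 bits/symbol.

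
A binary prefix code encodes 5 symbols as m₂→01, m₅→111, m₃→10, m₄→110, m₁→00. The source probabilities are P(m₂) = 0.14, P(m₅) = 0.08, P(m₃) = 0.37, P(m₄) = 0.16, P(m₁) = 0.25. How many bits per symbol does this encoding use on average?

L̄ = Σ pᵢ·ℓᵢ = 0.14·2 + 0.08·3 + 0.37·2 + 0.16·3 + 0.25·2 = 2.24 bits/symbol.

2.24 bits/symbol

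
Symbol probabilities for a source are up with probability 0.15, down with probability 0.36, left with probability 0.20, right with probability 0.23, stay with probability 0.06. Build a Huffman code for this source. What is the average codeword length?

Repeatedly combine the two least-probable nodes; the expected code length is the sum of the merged weights.
merge 3/50 + 3/20 → 21/100
merge 1/5 + 21/100 → 41/100
merge 23/100 + 9/25 → 59/100
merge 41/100 + 59/100 → 1
L = 21/100 + 41/100 + 59/100 + 1 = 221/100 = 2.21 bits/symbol.

2.21 bits/symbol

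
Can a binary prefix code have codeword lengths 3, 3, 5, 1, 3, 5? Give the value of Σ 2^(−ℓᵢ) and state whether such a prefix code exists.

With common denominator 2^5 = 32: Σ 2^(−ℓᵢ) = 4/32 + 4/32 + 1/32 + 16/32 + 4/32 + 1/32 = 30/32 = 0.9375.
Kraft's inequality requires Σ ≤ 1; here Σ = 0.9375 ≤ 1, so such a prefix code exists.

0.9375; yes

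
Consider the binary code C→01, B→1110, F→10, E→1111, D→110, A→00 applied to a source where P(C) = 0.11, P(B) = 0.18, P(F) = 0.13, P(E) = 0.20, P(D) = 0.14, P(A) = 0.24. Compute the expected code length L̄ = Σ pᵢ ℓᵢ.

2.9 bits/symbol

L̄ = Σ pᵢ·ℓᵢ = 0.11·2 + 0.18·4 + 0.13·2 + 0.20·4 + 0.14·3 + 0.24·2 = 2.9 bits/symbol.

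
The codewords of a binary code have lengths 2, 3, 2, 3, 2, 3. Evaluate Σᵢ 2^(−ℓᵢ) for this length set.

With common denominator 2^3 = 8: Σ 2^(−ℓᵢ) = 2/8 + 1/8 + 2/8 + 1/8 + 2/8 + 1/8 = 9/8 = 1.125.

1.125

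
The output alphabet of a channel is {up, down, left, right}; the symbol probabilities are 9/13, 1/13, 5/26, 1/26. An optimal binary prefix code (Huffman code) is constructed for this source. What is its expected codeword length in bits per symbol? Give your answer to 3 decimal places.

Repeatedly combine the two least-probable nodes; the expected code length is the sum of the merged weights.
merge 1/26 + 1/13 → 3/26
merge 3/26 + 5/26 → 4/13
merge 4/13 + 9/13 → 1
L = 3/26 + 4/13 + 1 = 37/26 ≈ 1.423 bits/symbol.

1.423 bits/symbol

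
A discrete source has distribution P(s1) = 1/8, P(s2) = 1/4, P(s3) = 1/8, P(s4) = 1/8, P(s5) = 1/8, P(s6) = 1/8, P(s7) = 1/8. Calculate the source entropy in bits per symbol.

Each probability is a power of 1/2, so log₂(1/p) is an integer.
H = Σ p·log₂(1/p) = 1/8·3 + 1/4·2 + 1/8·3 + 1/8·3 + 1/8·3 + 1/8·3 + 1/8·3 = 2.75 bits.

2.75 bits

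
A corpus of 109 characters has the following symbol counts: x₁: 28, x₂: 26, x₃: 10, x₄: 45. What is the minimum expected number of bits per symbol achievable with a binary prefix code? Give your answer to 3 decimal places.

Probabilities are the counts divided by 109.
Repeatedly combine the two least-probable nodes; the expected code length is the sum of the merged weights.
merge 10/109 + 26/109 → 36/109
merge 28/109 + 36/109 → 64/109
merge 45/109 + 64/109 → 1
L = 36/109 + 64/109 + 1 = 209/109 ≈ 1.917 bits/symbol.

1.917 bits/symbol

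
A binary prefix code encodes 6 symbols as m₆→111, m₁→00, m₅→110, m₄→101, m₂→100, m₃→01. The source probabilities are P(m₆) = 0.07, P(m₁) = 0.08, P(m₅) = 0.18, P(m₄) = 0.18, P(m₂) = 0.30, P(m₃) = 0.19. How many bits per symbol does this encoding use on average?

2.73 bits/symbol

L̄ = Σ pᵢ·ℓᵢ = 0.07·3 + 0.08·2 + 0.18·3 + 0.18·3 + 0.30·3 + 0.19·2 = 2.73 bits/symbol.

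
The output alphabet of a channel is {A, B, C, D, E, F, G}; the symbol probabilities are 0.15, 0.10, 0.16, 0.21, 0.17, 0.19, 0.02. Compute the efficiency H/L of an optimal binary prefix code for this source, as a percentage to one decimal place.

97.1%

Entropy H = −Σ p log₂ p ≈ 2.6413 bits.
Huffman merges: 1/50+1/10→3/25; 3/25+3/20→27/100; 4/25+17/100→33/100; 19/100+21/100→2/5; 27/100+33/100→3/5; 2/5+3/5→1. L = 68/25 ≈ 2.7200.
Efficiency = H/L = 2.6413/2.7200 = 97.1%.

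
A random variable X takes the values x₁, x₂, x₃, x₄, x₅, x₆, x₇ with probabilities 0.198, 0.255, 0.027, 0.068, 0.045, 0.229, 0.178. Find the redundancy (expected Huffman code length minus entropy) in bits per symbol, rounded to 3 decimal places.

0.029 bits

Entropy H = −Σ p log₂ p ≈ 2.5013 bits.
Huffman merges: 27/1000+9/200→9/125; 17/250+9/125→7/50; 7/50+89/500→159/500; 99/500+229/1000→427/1000; 51/200+159/500→573/1000; 427/1000+573/1000→1. L = 253/100 ≈ 2.5300.
L − H = 2.5300 − 2.5013 = 0.029 bits.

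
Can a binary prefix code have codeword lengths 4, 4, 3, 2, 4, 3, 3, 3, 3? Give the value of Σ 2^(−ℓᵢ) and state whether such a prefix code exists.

1.0625; no

With common denominator 2^4 = 16: Σ 2^(−ℓᵢ) = 1/16 + 1/16 + 2/16 + 4/16 + 1/16 + 2/16 + 2/16 + 2/16 + 2/16 = 17/16 = 1.0625.
Kraft's inequality requires Σ ≤ 1; here Σ = 1.0625 > 1, so no such prefix code exists.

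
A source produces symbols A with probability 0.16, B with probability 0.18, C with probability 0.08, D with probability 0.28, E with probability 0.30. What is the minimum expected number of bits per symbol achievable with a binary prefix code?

Repeatedly combine the two least-probable nodes; the expected code length is the sum of the merged weights.
merge 2/25 + 4/25 → 6/25
merge 9/50 + 6/25 → 21/50
merge 7/25 + 3/10 → 29/50
merge 21/50 + 29/50 → 1
L = 6/25 + 21/50 + 29/50 + 1 = 56/25 = 2.24 bits/symbol.

2.24 bits/symbol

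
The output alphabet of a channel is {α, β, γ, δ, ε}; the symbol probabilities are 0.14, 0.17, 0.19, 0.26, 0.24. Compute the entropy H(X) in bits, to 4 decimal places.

H = −Σ pᵢ log₂ pᵢ.
−0.14·log₂(0.14) = 0.3971
−0.17·log₂(0.17) = 0.4346
−0.19·log₂(0.19) = 0.4552
−0.26·log₂(0.26) = 0.5053
−0.24·log₂(0.24) = 0.4941
Sum ≈ 2.2863 → 2.2863 bits.

2.2863 bits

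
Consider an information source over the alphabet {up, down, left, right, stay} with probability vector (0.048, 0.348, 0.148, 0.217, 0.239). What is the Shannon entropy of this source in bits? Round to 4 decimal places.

2.1200 bits

H = −Σ pᵢ log₂ pᵢ.
−0.048·log₂(0.048) = 0.2103
−0.348·log₂(0.348) = 0.5299
−0.148·log₂(0.148) = 0.4079
−0.217·log₂(0.217) = 0.4783
−0.239·log₂(0.239) = 0.4935
Sum ≈ 2.1200 → 2.1200 bits.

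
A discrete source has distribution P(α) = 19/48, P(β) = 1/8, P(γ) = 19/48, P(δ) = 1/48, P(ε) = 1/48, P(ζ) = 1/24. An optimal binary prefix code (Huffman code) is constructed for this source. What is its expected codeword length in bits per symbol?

1.9375 bits/symbol

Repeatedly combine the two least-probable nodes; the expected code length is the sum of the merged weights.
merge 1/48 + 1/48 → 1/24
merge 1/24 + 1/24 → 1/12
merge 1/12 + 1/8 → 5/24
merge 5/24 + 19/48 → 29/48
merge 19/48 + 29/48 → 1
L = 1/24 + 1/12 + 5/24 + 29/48 + 1 = 31/16 = 1.9375 bits/symbol.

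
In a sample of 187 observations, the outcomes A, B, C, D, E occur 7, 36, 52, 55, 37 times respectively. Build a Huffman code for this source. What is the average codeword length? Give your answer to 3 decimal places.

Probabilities are the counts divided by 187.
Repeatedly combine the two least-probable nodes; the expected code length is the sum of the merged weights.
merge 7/187 + 36/187 → 43/187
merge 37/187 + 43/187 → 80/187
merge 52/187 + 5/17 → 107/187
merge 80/187 + 107/187 → 1
L = 43/187 + 80/187 + 107/187 + 1 = 417/187 ≈ 2.230 bits/symbol.

2.230 bits/symbol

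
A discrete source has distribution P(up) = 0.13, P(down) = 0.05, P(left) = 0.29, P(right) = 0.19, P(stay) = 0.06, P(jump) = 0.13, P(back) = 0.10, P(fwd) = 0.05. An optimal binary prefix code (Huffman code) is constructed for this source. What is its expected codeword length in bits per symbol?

2.78 bits/symbol

Repeatedly combine the two least-probable nodes; the expected code length is the sum of the merged weights.
merge 1/20 + 1/20 → 1/10
merge 3/50 + 1/10 → 4/25
merge 1/10 + 13/100 → 23/100
merge 13/100 + 4/25 → 29/100
merge 19/100 + 23/100 → 21/50
merge 29/100 + 29/100 → 29/50
merge 21/50 + 29/50 → 1
L = 1/10 + 4/25 + 23/100 + 29/100 + 21/50 + 29/50 + 1 = 139/50 = 2.78 bits/symbol.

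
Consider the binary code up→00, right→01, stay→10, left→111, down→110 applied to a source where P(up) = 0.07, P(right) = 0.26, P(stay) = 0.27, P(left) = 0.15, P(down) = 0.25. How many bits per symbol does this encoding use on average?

2.4 bits/symbol

L̄ = Σ pᵢ·ℓᵢ = 0.07·2 + 0.26·2 + 0.27·2 + 0.15·3 + 0.25·3 = 2.4 bits/symbol.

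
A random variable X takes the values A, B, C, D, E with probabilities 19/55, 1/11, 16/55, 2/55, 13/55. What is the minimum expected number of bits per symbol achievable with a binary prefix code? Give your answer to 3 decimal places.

2.127 bits/symbol

Repeatedly combine the two least-probable nodes; the expected code length is the sum of the merged weights.
merge 2/55 + 1/11 → 7/55
merge 7/55 + 13/55 → 4/11
merge 16/55 + 19/55 → 7/11
merge 4/11 + 7/11 → 1
L = 7/55 + 4/11 + 7/11 + 1 = 117/55 ≈ 2.127 bits/symbol.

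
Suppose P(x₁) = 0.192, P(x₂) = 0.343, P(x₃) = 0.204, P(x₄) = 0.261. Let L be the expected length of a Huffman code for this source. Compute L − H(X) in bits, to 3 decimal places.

Entropy H = −Σ p log₂ p ≈ 1.9602 bits.
Huffman merges: 24/125+51/250→99/250; 261/1000+343/1000→151/250; 99/250+151/250→1. L = 2 ≈ 2.0000.
L − H = 2.0000 − 1.9602 = 0.040 bits.

0.040 bits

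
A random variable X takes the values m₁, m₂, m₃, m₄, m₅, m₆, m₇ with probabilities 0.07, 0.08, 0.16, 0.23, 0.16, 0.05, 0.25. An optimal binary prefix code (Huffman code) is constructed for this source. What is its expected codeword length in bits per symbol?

Repeatedly combine the two least-probable nodes; the expected code length is the sum of the merged weights.
merge 1/20 + 7/100 → 3/25
merge 2/25 + 3/25 → 1/5
merge 4/25 + 4/25 → 8/25
merge 1/5 + 23/100 → 43/100
merge 1/4 + 8/25 → 57/100
merge 43/100 + 57/100 → 1
L = 3/25 + 1/5 + 8/25 + 43/100 + 57/100 + 1 = 66/25 = 2.64 bits/symbol.

2.64 bits/symbol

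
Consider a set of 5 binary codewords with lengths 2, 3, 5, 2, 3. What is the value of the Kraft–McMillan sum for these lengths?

0.78125

With common denominator 2^5 = 32: Σ 2^(−ℓᵢ) = 8/32 + 4/32 + 1/32 + 8/32 + 4/32 = 25/32 = 0.78125.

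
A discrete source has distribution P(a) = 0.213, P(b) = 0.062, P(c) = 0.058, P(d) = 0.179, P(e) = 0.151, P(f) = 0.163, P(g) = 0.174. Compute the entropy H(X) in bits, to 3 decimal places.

2.684 bits

H = −Σ pᵢ log₂ pᵢ.
−0.213·log₂(0.213) = 0.4752
−0.062·log₂(0.062) = 0.2487
−0.058·log₂(0.058) = 0.2383
−0.179·log₂(0.179) = 0.4443
−0.151·log₂(0.151) = 0.4118
−0.163·log₂(0.163) = 0.4266
−0.174·log₂(0.174) = 0.4390
Sum ≈ 2.6839 → 2.684 bits.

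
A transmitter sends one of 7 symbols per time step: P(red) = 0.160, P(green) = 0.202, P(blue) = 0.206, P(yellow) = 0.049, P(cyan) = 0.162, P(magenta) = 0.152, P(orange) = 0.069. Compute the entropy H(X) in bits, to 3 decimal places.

2.677 bits

H = −Σ pᵢ log₂ pᵢ.
−0.160·log₂(0.160) = 0.4230
−0.202·log₂(0.202) = 0.4661
−0.206·log₂(0.206) = 0.4695
−0.049·log₂(0.049) = 0.2132
−0.162·log₂(0.162) = 0.4254
−0.152·log₂(0.152) = 0.4131
−0.069·log₂(0.069) = 0.2662
Sum ≈ 2.6765 → 2.677 bits.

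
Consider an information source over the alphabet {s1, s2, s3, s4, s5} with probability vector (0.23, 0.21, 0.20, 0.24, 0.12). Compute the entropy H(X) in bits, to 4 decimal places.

H = −Σ pᵢ log₂ pᵢ.
−0.23·log₂(0.23) = 0.4877
−0.21·log₂(0.21) = 0.4728
−0.20·log₂(0.20) = 0.4644
−0.24·log₂(0.24) = 0.4941
−0.12·log₂(0.12) = 0.3671
Sum ≈ 2.2861 → 2.2861 bits.

2.2861 bits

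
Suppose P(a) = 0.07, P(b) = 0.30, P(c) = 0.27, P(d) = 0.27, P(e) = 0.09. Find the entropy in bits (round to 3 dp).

H = −Σ pᵢ log₂ pᵢ.
−0.07·log₂(0.07) = 0.2686
−0.30·log₂(0.30) = 0.5211
−0.27·log₂(0.27) = 0.5100
−0.27·log₂(0.27) = 0.5100
−0.09·log₂(0.09) = 0.3127
Sum ≈ 2.1223 → 2.122 bits.

2.122 bits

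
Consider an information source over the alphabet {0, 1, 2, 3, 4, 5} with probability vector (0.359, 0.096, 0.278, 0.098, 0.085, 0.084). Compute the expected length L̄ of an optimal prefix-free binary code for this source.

2.363 bits/symbol

Repeatedly combine the two least-probable nodes; the expected code length is the sum of the merged weights.
merge 21/250 + 17/200 → 169/1000
merge 12/125 + 49/500 → 97/500
merge 169/1000 + 97/500 → 363/1000
merge 139/500 + 359/1000 → 637/1000
merge 363/1000 + 637/1000 → 1
L = 169/1000 + 97/500 + 363/1000 + 637/1000 + 1 = 2363/1000 = 2.363 bits/symbol.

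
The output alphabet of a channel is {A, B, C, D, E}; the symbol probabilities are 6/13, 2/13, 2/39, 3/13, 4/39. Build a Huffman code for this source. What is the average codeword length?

2 bits/symbol

Repeatedly combine the two least-probable nodes; the expected code length is the sum of the merged weights.
merge 2/39 + 4/39 → 2/13
merge 2/13 + 2/13 → 4/13
merge 3/13 + 4/13 → 7/13
merge 6/13 + 7/13 → 1
L = 2/13 + 4/13 + 7/13 + 1 = 2 bits/symbol.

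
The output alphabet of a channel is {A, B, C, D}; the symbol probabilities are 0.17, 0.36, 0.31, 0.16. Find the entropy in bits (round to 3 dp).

1.912 bits

H = −Σ pᵢ log₂ pᵢ.
−0.17·log₂(0.17) = 0.4346
−0.36·log₂(0.36) = 0.5306
−0.31·log₂(0.31) = 0.5238
−0.16·log₂(0.16) = 0.4230
Sum ≈ 1.9120 → 1.912 bits.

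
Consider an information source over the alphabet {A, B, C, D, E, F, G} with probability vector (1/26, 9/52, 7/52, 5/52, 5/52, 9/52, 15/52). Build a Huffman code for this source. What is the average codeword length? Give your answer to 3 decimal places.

Repeatedly combine the two least-probable nodes; the expected code length is the sum of the merged weights.
merge 1/26 + 5/52 → 7/52
merge 5/52 + 7/52 → 3/13
merge 7/52 + 9/52 → 4/13
merge 9/52 + 3/13 → 21/52
merge 15/52 + 4/13 → 31/52
merge 21/52 + 31/52 → 1
L = 7/52 + 3/13 + 4/13 + 21/52 + 31/52 + 1 = 139/52 ≈ 2.673 bits/symbol.

2.673 bits/symbol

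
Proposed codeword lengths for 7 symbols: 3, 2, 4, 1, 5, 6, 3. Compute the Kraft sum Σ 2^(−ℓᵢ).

With common denominator 2^6 = 64: Σ 2^(−ℓᵢ) = 8/64 + 16/64 + 4/64 + 32/64 + 2/64 + 1/64 + 8/64 = 71/64 = 1.109375.

1.109375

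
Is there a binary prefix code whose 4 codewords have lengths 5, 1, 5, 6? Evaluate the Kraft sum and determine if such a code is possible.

0.578125; yes

With common denominator 2^6 = 64: Σ 2^(−ℓᵢ) = 2/64 + 32/64 + 2/64 + 1/64 = 37/64 = 0.578125.
Kraft's inequality requires Σ ≤ 1; here Σ = 0.578125 ≤ 1, so such a prefix code exists.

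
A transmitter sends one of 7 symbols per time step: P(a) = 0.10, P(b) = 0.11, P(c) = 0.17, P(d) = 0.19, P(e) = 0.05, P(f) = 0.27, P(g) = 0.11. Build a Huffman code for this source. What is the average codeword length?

Repeatedly combine the two least-probable nodes; the expected code length is the sum of the merged weights.
merge 1/20 + 1/10 → 3/20
merge 11/100 + 11/100 → 11/50
merge 3/20 + 17/100 → 8/25
merge 19/100 + 11/50 → 41/100
merge 27/100 + 8/25 → 59/100
merge 41/100 + 59/100 → 1
L = 3/20 + 11/50 + 8/25 + 41/100 + 59/100 + 1 = 269/100 = 2.69 bits/symbol.

2.69 bits/symbol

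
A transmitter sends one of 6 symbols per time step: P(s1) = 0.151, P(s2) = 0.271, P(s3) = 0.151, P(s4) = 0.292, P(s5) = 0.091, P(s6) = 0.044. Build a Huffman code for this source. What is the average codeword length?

Repeatedly combine the two least-probable nodes; the expected code length is the sum of the merged weights.
merge 11/250 + 91/1000 → 27/200
merge 27/200 + 151/1000 → 143/500
merge 151/1000 + 271/1000 → 211/500
merge 143/500 + 73/250 → 289/500
merge 211/500 + 289/500 → 1
L = 27/200 + 143/500 + 211/500 + 289/500 + 1 = 2421/1000 = 2.421 bits/symbol.

2.421 bits/symbol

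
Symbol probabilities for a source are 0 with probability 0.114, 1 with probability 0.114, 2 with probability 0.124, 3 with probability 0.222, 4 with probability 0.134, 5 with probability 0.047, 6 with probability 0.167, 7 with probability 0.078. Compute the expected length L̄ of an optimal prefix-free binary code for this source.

2.903 bits/symbol

Repeatedly combine the two least-probable nodes; the expected code length is the sum of the merged weights.
merge 47/1000 + 39/500 → 1/8
merge 57/500 + 57/500 → 57/250
merge 31/250 + 1/8 → 249/1000
merge 67/500 + 167/1000 → 301/1000
merge 111/500 + 57/250 → 9/20
merge 249/1000 + 301/1000 → 11/20
merge 9/20 + 11/20 → 1
L = 1/8 + 57/250 + 249/1000 + 301/1000 + 9/20 + 11/20 + 1 = 2903/1000 = 2.903 bits/symbol.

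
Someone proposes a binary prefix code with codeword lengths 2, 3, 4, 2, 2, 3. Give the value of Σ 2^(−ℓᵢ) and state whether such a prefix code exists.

1.0625; no

With common denominator 2^4 = 16: Σ 2^(−ℓᵢ) = 4/16 + 2/16 + 1/16 + 4/16 + 4/16 + 2/16 = 17/16 = 1.0625.
Kraft's inequality requires Σ ≤ 1; here Σ = 1.0625 > 1, so no such prefix code exists.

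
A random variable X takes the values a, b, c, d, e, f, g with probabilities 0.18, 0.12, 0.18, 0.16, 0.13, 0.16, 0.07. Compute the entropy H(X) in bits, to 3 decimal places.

H = −Σ pᵢ log₂ pᵢ.
−0.18·log₂(0.18) = 0.4453
−0.12·log₂(0.12) = 0.3671
−0.18·log₂(0.18) = 0.4453
−0.16·log₂(0.16) = 0.4230
−0.13·log₂(0.13) = 0.3826
−0.16·log₂(0.16) = 0.4230
−0.07·log₂(0.07) = 0.2686
Sum ≈ 2.7549 → 2.755 bits.

2.755 bits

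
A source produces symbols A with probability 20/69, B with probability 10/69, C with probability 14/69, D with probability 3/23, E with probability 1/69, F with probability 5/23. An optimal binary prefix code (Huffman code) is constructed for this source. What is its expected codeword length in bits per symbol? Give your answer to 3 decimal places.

Repeatedly combine the two least-probable nodes; the expected code length is the sum of the merged weights.
merge 1/69 + 3/23 → 10/69
merge 10/69 + 10/69 → 20/69
merge 14/69 + 5/23 → 29/69
merge 20/69 + 20/69 → 40/69
merge 29/69 + 40/69 → 1
L = 10/69 + 20/69 + 29/69 + 40/69 + 1 = 56/23 ≈ 2.435 bits/symbol.

2.435 bits/symbol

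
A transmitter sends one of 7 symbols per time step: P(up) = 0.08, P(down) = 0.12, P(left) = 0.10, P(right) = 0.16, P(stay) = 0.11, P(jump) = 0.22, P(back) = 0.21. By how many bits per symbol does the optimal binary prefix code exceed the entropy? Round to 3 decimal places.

0.033 bits

Entropy H = −Σ p log₂ p ≈ 2.7175 bits.
Huffman merges: 2/25+1/10→9/50; 11/100+3/25→23/100; 4/25+9/50→17/50; 21/100+11/50→43/100; 23/100+17/50→57/100; 43/100+57/100→1. L = 11/4 ≈ 2.7500.
L − H = 2.7500 − 2.7175 = 0.033 bits.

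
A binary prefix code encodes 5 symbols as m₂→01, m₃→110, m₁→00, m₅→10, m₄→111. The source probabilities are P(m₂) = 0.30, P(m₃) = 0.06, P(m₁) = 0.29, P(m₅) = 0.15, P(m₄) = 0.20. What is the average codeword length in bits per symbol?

L̄ = Σ pᵢ·ℓᵢ = 0.30·2 + 0.06·3 + 0.29·2 + 0.15·2 + 0.20·3 = 2.26 bits/symbol.

2.26 bits/symbol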